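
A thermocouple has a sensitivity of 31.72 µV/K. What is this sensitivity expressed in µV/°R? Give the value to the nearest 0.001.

The quantity depends on a temperature interval, so only the ratio of degree sizes applies; the offset between the scales is irrelevant.
A change of 1°R is a change of 5/9 K, so per °R the value is 31.72 × 5/9 = 17.622.

17.622 µV/°R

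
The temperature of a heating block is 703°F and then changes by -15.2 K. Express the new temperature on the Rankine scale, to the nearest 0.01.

1135.31°R

Initial temperature in Celsius: (703 - 32) × 5/9 = 372.7778°C.
The 15.2 K change is an interval; Kelvin and Celsius degrees are the same size, so ΔC = -15.2°C.
Final Celsius temperature: 372.7778 - 15.2000 = 357.5778°C.
In Rankine: 357.5778 × 1.8 + 491.67 = 1135.31°R.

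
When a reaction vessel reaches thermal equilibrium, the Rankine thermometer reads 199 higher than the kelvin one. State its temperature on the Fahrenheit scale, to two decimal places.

-11.92°F

Let x be the kelvin reading; then the Rankine reading is 1.8·x.
(1.8·x) - x = 199  ⇒  (0.8)·x = 199  ⇒  x = 248.7500 K.
In Celsius: 248.75 - 273.15 = -24.4000°C.
In Fahrenheit: -24.4000 × 1.8 + 32 = -11.92°F.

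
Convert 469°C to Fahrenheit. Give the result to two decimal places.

In Fahrenheit: 469.0000 × 1.8 + 32 = 876.20°F.

876.20°F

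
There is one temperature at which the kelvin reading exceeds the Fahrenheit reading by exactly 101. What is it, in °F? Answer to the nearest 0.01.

347.34°F

Let F be the Fahrenheit reading. The kelvin reading is K = 5/9·F + 255.372.
Require K - F = 101: (-4/9)·F + 255.372 = 101.
F = (101 - 255.372) / (-4/9) = 347.34.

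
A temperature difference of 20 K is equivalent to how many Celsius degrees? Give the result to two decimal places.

20.00°C

Kelvin and Celsius degrees are the same size, so the interval is unchanged: 20.00.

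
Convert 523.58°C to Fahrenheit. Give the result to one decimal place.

In Fahrenheit: 523.5800 × 1.8 + 32 = 974.4°F.

974.4°F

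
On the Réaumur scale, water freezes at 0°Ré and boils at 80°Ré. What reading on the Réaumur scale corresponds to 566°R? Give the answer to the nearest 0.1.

33.0°Ré

First in Celsius: (566 - 491.67) × 5/9 = 41.2944°C.
Linearly onto the Réaumur scale: 0 + (41.2944 / 100) × (80 - 0) = 33.0°Ré.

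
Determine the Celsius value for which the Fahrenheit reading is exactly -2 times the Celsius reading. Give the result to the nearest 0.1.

-8.4°C

Let C be the Celsius reading. The Fahrenheit reading is F = 1.8·C + 32.
Require F = -2·C: 1.8·C + 32 = -2·C.
(3.8)·C = -32  ⇒  C = -8.4.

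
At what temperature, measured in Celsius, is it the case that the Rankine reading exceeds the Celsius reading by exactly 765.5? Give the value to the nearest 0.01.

Let C be the Celsius reading. The Rankine reading is R = 1.8·C + 491.67.
Require R - C = 765.5: (0.8)·C + 491.67 = 765.5.
C = (765.5 - 491.67) / (0.8) = 342.29.

342.29°C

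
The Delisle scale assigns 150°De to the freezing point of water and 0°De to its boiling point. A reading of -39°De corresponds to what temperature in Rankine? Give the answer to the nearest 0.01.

Linear interpolation between the fixed points: C = (-39 - 150) × 100 / (0 - 150) = 126.0000°C.
Then 126.0000 × 1.8 + 491.67 = 718.47°R.

718.47°R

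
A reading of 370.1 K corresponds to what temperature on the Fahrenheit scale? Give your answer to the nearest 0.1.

In Celsius: 370.1 - 273.15 = 96.9500°C.
In Fahrenheit: 96.9500 × 1.8 + 32 = 206.5°F.

206.5°F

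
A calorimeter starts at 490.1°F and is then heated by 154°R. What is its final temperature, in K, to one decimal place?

613.2 K

Initial temperature in Celsius: (490.1 - 32) × 5/9 = 254.5000°C.
The 154°R change is an interval, so only the factor 5/9 applies: +154 × 5/9 = +85.5556°C.
Final Celsius temperature: 254.5000 + 85.5556 = 340.0556°C.
In kelvin: 340.0556 + 273.15 = 613.2 K.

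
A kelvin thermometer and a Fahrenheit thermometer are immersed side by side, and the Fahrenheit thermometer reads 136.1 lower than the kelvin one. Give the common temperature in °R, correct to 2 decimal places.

Let x be the kelvin reading; then the Fahrenheit reading is 1.8·x - 459.67.
(1.8·x - 459.67) - x = -136.1  ⇒  (0.8)·x = 323.57  ⇒  x = 404.4625 K.
In Celsius: 404.4625 - 273.15 = 131.3125°C.
In Rankine: 131.3125 × 1.8 + 491.67 = 728.03°R.

728.03°R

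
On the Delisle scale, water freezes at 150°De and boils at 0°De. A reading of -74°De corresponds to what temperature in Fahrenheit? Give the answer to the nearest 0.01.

300.80°F

Linear interpolation between the fixed points: C = (-74 - 150) × 100 / (0 - 150) = 149.3333°C.
Then 149.3333 × 1.8 + 32 = 300.80°F.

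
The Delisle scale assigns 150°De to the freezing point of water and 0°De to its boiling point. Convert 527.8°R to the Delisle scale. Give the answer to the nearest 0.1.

119.9°De

First in Celsius: (527.8 - 491.67) × 5/9 = 20.0722°C.
Linearly onto the Delisle scale: 150 + (20.0722 / 100) × (0 - 150) = 119.9°De.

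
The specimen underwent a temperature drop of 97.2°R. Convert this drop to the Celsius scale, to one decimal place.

For a temperature interval the offset drops out; only the factor 5/9 applies.
97.2 × 5/9 = 54.0.

54.0°C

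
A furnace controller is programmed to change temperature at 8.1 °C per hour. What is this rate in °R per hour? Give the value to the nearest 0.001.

Since only a temperature interval is involved, the additive offset between the scales drops out.
A change of 1°C is a change of 1.8°R, so 8.1 × 1.8 = 14.580.

14.580 °R/hour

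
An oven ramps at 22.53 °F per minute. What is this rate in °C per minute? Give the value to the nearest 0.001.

12.517 °C/minute

Since only a temperature interval is involved, the additive offset between the scales drops out.
A change of 1°F is a change of 5/9°C, so 22.53 × 5/9 = 12.517.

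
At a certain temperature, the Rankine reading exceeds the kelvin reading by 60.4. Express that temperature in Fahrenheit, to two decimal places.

Let x be the Rankine reading; then the kelvin reading is 5/9·x.
(5/9·x) - x = -60.4  ⇒  (-4/9)·x = -60.4  ⇒  x = 135.9000°R.
In Celsius: (135.9 - 491.67) × 5/9 = -197.6500°C.
In Fahrenheit: -197.6500 × 1.8 + 32 = -323.77°F.

-323.77°F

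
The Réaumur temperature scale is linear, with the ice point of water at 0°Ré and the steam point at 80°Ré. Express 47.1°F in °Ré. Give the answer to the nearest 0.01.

First in Celsius: (47.1 - 32) × 5/9 = 8.3889°C.
Linearly onto the Réaumur scale: 0 + (8.3889 / 100) × (80 - 0) = 6.71°Ré.

6.71°Ré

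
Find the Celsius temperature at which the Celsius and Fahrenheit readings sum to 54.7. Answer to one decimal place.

Let C be the Celsius reading. The Fahrenheit reading is F = 1.8·C + 32.
Require C + F = 54.7: (2.8)·C + 32 = 54.7.
C = (54.7 - 32) / (2.8) = 8.1.

8.1°C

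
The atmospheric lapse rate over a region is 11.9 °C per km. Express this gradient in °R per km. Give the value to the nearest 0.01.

21.42 °R/km

The quantity depends on a temperature interval, so only the ratio of degree sizes applies; the offset between the scales is irrelevant.
A change of 1°C is a change of 1.8°R, so 11.9 × 1.8 = 21.42.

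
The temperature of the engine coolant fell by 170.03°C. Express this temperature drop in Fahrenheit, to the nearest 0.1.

306.1°F

For a temperature interval the offset drops out; only the factor 1.8 applies.
170.03 × 1.8 = 306.1.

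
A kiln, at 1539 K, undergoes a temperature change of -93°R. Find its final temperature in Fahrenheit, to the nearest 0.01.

Initial temperature in Celsius: 1539 - 273.15 = 1265.8500°C.
The 93°R change is an interval, so only the factor 5/9 applies: -93 × 5/9 = -51.6667°C.
Final Celsius temperature: 1265.8500 - 51.6667 = 1214.1833°C.
In Fahrenheit: 1214.1833 × 1.8 + 32 = 2217.53°F.

2217.53°F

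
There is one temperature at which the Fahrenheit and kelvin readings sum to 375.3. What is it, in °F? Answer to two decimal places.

77.10°F

Let F be the Fahrenheit reading. The kelvin reading is K = 5/9·F + 255.372.
Require F + K = 375.3: (14/9)·F + 255.372 = 375.3.
F = (375.3 - 255.372) / (14/9) = 77.10.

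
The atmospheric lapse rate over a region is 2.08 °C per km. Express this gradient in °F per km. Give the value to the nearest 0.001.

The quantity depends on a temperature interval, so only the ratio of degree sizes applies; the offset between the scales is irrelevant.
A change of 1°C is a change of 1.8°F, so 2.08 × 1.8 = 3.744.

3.744 °F/km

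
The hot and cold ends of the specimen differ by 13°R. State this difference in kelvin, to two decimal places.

7.22 K

For a temperature interval the offset drops out; only the factor 5/9 applies.
13 × 5/9 = 7.22.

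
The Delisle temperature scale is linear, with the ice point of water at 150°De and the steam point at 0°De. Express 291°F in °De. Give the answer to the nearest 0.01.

First in Celsius: (291 - 32) × 5/9 = 143.8889°C.
Linearly onto the Delisle scale: 150 + (143.8889 / 100) × (0 - 150) = -65.83°De.

-65.83°De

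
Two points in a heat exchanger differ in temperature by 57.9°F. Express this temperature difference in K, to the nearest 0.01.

For a temperature interval the offset drops out; only the factor 5/9 applies.
57.9 × 5/9 = 32.17.

32.17 K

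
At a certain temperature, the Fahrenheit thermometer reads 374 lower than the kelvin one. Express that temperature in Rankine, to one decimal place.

192.8°R

Let x be the kelvin reading; then the Fahrenheit reading is 1.8·x - 459.67.
(1.8·x - 459.67) - x = -374  ⇒  (0.8)·x = 85.67  ⇒  x = 107.0875 K.
In Celsius: 107.0875 - 273.15 = -166.0625°C.
In Rankine: -166.0625 × 1.8 + 491.67 = 192.8°R.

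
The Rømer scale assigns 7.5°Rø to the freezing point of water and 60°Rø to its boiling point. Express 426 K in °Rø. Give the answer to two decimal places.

First in Celsius: 426 - 273.15 = 152.8500°C.
Linearly onto the Rømer scale: 7.5 + (152.8500 / 100) × (60 - 7.5) = 87.75°Rø.

87.75°Rø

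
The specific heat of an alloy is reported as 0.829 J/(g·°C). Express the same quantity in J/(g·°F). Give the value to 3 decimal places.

Since only a temperature interval is involved, the additive offset between the scales drops out.
A change of 1°F is a change of 5/9°C, so per °F the value is 0.829 × 5/9 = 0.461.

0.461 J/(g·°F)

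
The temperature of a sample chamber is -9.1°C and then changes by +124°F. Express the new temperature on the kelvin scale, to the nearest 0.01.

332.94 K

The 124°F change is an interval, so only the factor 5/9 applies: +124 × 5/9 = +68.8889°C.
Final Celsius temperature: -9.1000 + 68.8889 = 59.7889°C.
In kelvin: 59.7889 + 273.15 = 332.94 K.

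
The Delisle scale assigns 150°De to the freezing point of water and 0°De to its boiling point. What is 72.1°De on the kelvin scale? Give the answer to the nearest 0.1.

Linear interpolation between the fixed points: C = (72.1 - 150) × 100 / (0 - 150) = 51.9333°C.
Then 51.9333 + 273.15 = 325.1 K.

325.1 K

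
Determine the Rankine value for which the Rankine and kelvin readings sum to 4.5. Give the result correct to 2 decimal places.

2.89°R

Let R be the Rankine reading. The kelvin reading is K = 5/9·R.
Require R + K = 4.5: (14/9)·R = 4.5.
R = (4.5) / (14/9) = 2.89.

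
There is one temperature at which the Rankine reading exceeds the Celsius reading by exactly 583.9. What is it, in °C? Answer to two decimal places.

115.29°C

Let C be the Celsius reading. The Rankine reading is R = 1.8·C + 491.67.
Require R - C = 583.9: (0.8)·C + 491.67 = 583.9.
C = (583.9 - 491.67) / (0.8) = 115.29.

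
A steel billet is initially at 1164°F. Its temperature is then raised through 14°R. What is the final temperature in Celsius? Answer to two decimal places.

636.67°C

Initial temperature in Celsius: (1164 - 32) × 5/9 = 628.8889°C.
The 14°R change is an interval, so only the factor 5/9 applies: +14 × 5/9 = +7.7778°C.
Final Celsius temperature: 628.8889 + 7.7778 = 636.6667°C.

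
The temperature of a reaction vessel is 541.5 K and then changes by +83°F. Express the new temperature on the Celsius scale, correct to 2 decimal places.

Initial temperature in Celsius: 541.5 - 273.15 = 268.3500°C.
The 83°F change is an interval, so only the factor 5/9 applies: +83 × 5/9 = +46.1111°C.
Final Celsius temperature: 268.3500 + 46.1111 = 314.4611°C.

314.46°C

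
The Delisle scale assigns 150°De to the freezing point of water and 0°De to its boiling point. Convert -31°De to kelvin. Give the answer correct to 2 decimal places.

Linear interpolation between the fixed points: C = (-31 - 150) × 100 / (0 - 150) = 120.6667°C.
Then 120.6667 + 273.15 = 393.82 K.

393.82 K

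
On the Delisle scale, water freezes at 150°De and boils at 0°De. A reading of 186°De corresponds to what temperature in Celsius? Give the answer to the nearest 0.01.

-24.00°C

Linear interpolation between the fixed points: C = (186 - 150) × 100 / (0 - 150) = -24.0000°C.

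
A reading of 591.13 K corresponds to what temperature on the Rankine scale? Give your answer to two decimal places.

In Celsius: 591.13 - 273.15 = 317.9800°C.
In Rankine: 317.9800 × 1.8 + 491.67 = 1064.03°R.

1064.03°R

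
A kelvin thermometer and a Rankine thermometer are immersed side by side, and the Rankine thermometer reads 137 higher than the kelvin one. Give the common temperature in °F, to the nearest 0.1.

Let x be the kelvin reading; then the Rankine reading is 1.8·x.
(1.8·x) - x = 137  ⇒  (0.8)·x = 137  ⇒  x = 171.2500 K.
In Celsius: 171.25 - 273.15 = -101.9000°C.
In Fahrenheit: -101.9000 × 1.8 + 32 = -151.4°F.

-151.4°F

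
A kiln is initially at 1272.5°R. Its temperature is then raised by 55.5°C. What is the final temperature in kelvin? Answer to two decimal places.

Initial temperature in Celsius: (1272.5 - 491.67) × 5/9 = 433.7944°C.
Final Celsius temperature: 433.7944 + 55.5000 = 489.2944°C.
In kelvin: 489.2944 + 273.15 = 762.44 K.

762.44 K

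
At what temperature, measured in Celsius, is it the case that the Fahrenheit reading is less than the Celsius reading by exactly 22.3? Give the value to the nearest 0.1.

Let C be the Celsius reading. The Fahrenheit reading is F = 1.8·C + 32.
Require F - C = -22.3: (0.8)·C + 32 = -22.3.
C = (-22.3 - 32) / (0.8) = -67.9.

-67.9°C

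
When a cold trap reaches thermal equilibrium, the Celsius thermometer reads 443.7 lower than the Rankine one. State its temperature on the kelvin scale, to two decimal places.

213.19 K

Let x be the Rankine reading; then the Celsius reading is 5/9·x - 273.15.
(5/9·x - 273.15) - x = -443.7  ⇒  (-4/9)·x = -170.55  ⇒  x = 383.7375°R.
In Celsius: (383.7375 - 491.67) × 5/9 = -59.9625°C.
In kelvin: -59.9625 + 273.15 = 213.19 K.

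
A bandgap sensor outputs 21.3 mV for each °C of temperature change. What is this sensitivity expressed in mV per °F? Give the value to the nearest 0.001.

11.833 mV per °F

The quantity depends on a temperature interval, so only the ratio of degree sizes applies; the offset between the scales is irrelevant.
A change of 1°F is a change of 5/9°C, so per °F the value is 21.3 × 5/9 = 11.833.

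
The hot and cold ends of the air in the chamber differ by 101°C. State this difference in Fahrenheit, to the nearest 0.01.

Only the scale ratio 1.8 matters for a change in temperature.
101 × 1.8 = 181.80.

181.80°F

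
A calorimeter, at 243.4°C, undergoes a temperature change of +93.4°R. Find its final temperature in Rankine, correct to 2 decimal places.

The 93.4°R change is an interval, so only the factor 5/9 applies: +93.4 × 5/9 = +51.8889°C.
Final Celsius temperature: 243.4000 + 51.8889 = 295.2889°C.
In Rankine: 295.2889 × 1.8 + 491.67 = 1023.19°R.

1023.19°R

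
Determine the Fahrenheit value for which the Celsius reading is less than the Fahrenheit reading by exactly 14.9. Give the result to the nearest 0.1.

-6.5°F

Let F be the Fahrenheit reading. The Celsius reading is C = 5/9·F - 17.7778.
Require C - F = -14.9: (-4/9)·F - 17.7778 = -14.9.
F = (-14.9 + 17.7778) / (-4/9) = -6.5.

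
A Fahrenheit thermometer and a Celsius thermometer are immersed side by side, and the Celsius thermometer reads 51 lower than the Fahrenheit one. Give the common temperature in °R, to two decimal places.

Let x be the Fahrenheit reading; then the Celsius reading is 5/9·x - 17.7778.
(5/9·x - 17.7778) - x = -51  ⇒  (-4/9)·x = -33.2222  ⇒  x = 74.7500°F.
In Celsius: (74.75 - 32) × 5/9 = 23.7500°C.
In Rankine: 23.7500 × 1.8 + 491.67 = 534.42°R.

534.42°R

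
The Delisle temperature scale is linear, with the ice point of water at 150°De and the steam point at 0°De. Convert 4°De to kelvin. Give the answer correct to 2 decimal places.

370.48 K

Linear interpolation between the fixed points: C = (4 - 150) × 100 / (0 - 150) = 97.3333°C.
Then 97.3333 + 273.15 = 370.48 K.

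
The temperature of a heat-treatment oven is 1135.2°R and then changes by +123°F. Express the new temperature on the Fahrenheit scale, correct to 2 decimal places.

Initial temperature in Celsius: (1135.2 - 491.67) × 5/9 = 357.5167°C.
The 123°F change is an interval, so only the factor 5/9 applies: +123 × 5/9 = +68.3333°C.
Final Celsius temperature: 357.5167 + 68.3333 = 425.8500°C.
In Fahrenheit: 425.8500 × 1.8 + 32 = 798.53°F.

798.53°F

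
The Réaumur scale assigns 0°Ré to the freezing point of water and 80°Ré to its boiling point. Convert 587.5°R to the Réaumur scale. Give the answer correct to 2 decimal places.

42.59°Ré

First in Celsius: (587.5 - 491.67) × 5/9 = 53.2389°C.
Linearly onto the Réaumur scale: 0 + (53.2389 / 100) × (80 - 0) = 42.59°Ré.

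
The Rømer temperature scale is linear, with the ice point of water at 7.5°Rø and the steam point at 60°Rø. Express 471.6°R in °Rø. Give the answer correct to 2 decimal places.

First in Celsius: (471.6 - 491.67) × 5/9 = -11.1500°C.
Linearly onto the Rømer scale: 7.5 + (-11.1500 / 100) × (60 - 7.5) = 1.65°Rø.

1.65°Rø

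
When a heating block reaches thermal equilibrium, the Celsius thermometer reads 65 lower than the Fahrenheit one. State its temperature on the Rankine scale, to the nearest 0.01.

565.92°R

Let x be the Fahrenheit reading; then the Celsius reading is 5/9·x - 17.7778.
(5/9·x - 17.7778) - x = -65  ⇒  (-4/9)·x = -47.2222  ⇒  x = 106.2500°F.
In Celsius: (106.25 - 32) × 5/9 = 41.2500°C.
In Rankine: 41.2500 × 1.8 + 491.67 = 565.92°R.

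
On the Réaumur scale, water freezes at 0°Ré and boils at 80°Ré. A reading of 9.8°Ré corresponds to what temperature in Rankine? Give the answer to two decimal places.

513.72°R

Linear interpolation between the fixed points: C = (9.8 - 0) × 100 / (80 - 0) = 12.2500°C.
Then 12.2500 × 1.8 + 491.67 = 513.72°R.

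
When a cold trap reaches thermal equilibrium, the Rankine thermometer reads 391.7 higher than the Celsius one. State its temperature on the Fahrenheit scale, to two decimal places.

-192.93°F

Let x be the Celsius reading; then the Rankine reading is 1.8·x + 491.67.
(1.8·x + 491.67) - x = 391.7  ⇒  (0.8)·x = -99.97  ⇒  x = -124.9625°C.
In Fahrenheit: -124.9625 × 1.8 + 32 = -192.93°F.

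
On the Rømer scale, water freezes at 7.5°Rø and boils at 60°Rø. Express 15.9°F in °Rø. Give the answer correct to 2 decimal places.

First in Celsius: (15.9 - 32) × 5/9 = -8.9444°C.
Linearly onto the Rømer scale: 7.5 + (-8.9444 / 100) × (60 - 7.5) = 2.80°Rø.

2.80°Rø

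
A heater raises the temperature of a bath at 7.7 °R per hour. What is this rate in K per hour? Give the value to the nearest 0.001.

The quantity depends on a temperature interval, so only the ratio of degree sizes applies; the offset between the scales is irrelevant.
A change of 1°R is a change of 5/9 K, so 7.7 × 5/9 = 4.278.

4.278 K/hour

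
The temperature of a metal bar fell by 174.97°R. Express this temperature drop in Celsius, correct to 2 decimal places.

97.21°C

Only the scale ratio 5/9 matters for a change in temperature.
174.97 × 5/9 = 97.21.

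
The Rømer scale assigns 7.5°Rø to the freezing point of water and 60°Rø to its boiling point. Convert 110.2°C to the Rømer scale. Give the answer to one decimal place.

Linearly onto the Rømer scale: 7.5 + (110.2000 / 100) × (60 - 7.5) = 65.4°Rø.

65.4°Rø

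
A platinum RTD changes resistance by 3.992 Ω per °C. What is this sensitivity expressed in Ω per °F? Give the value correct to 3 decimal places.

2.218 Ω per °F

Since only a temperature interval is involved, the additive offset between the scales drops out.
A change of 1°F is a change of 5/9°C, so per °F the value is 3.992 × 5/9 = 2.218.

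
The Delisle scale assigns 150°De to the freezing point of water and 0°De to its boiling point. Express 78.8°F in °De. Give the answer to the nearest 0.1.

111.0°De

First in Celsius: (78.8 - 32) × 5/9 = 26.0000°C.
Linearly onto the Delisle scale: 150 + (26.0000 / 100) × (0 - 150) = 111.0°De.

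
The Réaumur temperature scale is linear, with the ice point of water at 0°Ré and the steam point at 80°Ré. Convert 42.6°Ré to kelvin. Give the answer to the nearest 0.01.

326.40 K

Linear interpolation between the fixed points: C = (42.6 - 0) × 100 / (80 - 0) = 53.2500°C.
Then 53.2500 + 273.15 = 326.40 K.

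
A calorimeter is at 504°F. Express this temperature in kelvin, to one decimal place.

535.4 K

In Celsius: (504 - 32) × 5/9 = 262.2222°C.
In kelvin: 262.2222 + 273.15 = 535.4 K.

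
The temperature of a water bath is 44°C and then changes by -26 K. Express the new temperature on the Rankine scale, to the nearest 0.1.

524.1°R

The 26 K change is an interval; Kelvin and Celsius degrees are the same size, so ΔC = -26°C.
Final Celsius temperature: 44.0000 - 26.0000 = 18.0000°C.
In Rankine: 18.0000 × 1.8 + 491.67 = 524.1°R.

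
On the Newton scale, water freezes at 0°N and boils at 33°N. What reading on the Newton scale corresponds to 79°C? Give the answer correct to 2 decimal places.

26.07°N

Linearly onto the Newton scale: 0 + (79.0000 / 100) × (33 - 0) = 26.07°N.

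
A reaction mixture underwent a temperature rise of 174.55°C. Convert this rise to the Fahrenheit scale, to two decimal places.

314.19°F

An interval of 1°C corresponds to 1.8°F.
174.55 × 1.8 = 314.19.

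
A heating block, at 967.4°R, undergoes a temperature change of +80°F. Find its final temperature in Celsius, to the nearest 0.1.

308.7°C

Initial temperature in Celsius: (967.4 - 491.67) × 5/9 = 264.2944°C.
The 80°F change is an interval, so only the factor 5/9 applies: +80 × 5/9 = +44.4444°C.
Final Celsius temperature: 264.2944 + 44.4444 = 308.7389°C.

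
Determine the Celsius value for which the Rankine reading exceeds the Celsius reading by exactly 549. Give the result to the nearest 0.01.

71.66°C

Let C be the Celsius reading. The Rankine reading is R = 1.8·C + 491.67.
Require R - C = 549: (0.8)·C + 491.67 = 549.
C = (549 - 491.67) / (0.8) = 71.66.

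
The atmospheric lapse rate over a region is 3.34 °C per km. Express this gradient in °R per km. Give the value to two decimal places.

6.01 °R/km

Since only a temperature interval is involved, the additive offset between the scales drops out.
A change of 1°C is a change of 1.8°R, so 3.34 × 1.8 = 6.01.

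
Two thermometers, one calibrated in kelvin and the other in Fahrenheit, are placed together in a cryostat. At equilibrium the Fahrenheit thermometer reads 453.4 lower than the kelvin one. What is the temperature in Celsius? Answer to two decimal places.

-265.31°C

Let x be the kelvin reading; then the Fahrenheit reading is 1.8·x - 459.67.
(1.8·x - 459.67) - x = -453.4  ⇒  (0.8)·x = 6.27  ⇒  x = 7.8375 K.
In Celsius: 7.8375 - 273.15 = -265.31°C.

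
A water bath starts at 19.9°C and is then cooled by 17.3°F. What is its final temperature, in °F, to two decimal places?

50.52°F

The 17.3°F change is an interval, so only the factor 5/9 applies: -17.3 × 5/9 = -9.6111°C.
Final Celsius temperature: 19.9000 - 9.6111 = 10.2889°C.
In Fahrenheit: 10.2889 × 1.8 + 32 = 50.52°F.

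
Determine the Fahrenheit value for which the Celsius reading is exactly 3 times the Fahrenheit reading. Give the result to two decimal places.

-7.27°F

Let F be the Fahrenheit reading. The Celsius reading is C = 5/9·F - 17.7778.
Require C = 3·F: 5/9·F - 17.7778 = 3·F.
(-22/9)·F = 17.7778  ⇒  F = -7.27.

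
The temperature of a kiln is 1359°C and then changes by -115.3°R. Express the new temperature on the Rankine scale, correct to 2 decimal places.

2822.57°R

The 115.3°R change is an interval, so only the factor 5/9 applies: -115.3 × 5/9 = -64.0556°C.
Final Celsius temperature: 1359.0000 - 64.0556 = 1294.9444°C.
In Rankine: 1294.9444 × 1.8 + 491.67 = 2822.57°R.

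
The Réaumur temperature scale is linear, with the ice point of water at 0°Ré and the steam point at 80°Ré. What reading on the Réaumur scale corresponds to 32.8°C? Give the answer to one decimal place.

26.2°Ré

Linearly onto the Réaumur scale: 0 + (32.8000 / 100) × (80 - 0) = 26.2°Ré.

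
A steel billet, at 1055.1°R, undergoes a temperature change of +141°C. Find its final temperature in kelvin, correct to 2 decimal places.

Initial temperature in Celsius: (1055.1 - 491.67) × 5/9 = 313.0167°C.
Final Celsius temperature: 313.0167 + 141.0000 = 454.0167°C.
In kelvin: 454.0167 + 273.15 = 727.17 K.

727.17 K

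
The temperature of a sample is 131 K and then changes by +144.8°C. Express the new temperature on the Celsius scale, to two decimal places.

2.65°C

Initial temperature in Celsius: 131 - 273.15 = -142.1500°C.
Final Celsius temperature: -142.1500 + 144.8000 = 2.6500°C.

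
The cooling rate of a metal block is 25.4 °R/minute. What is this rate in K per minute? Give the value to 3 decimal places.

14.111 K/minute

Since only a temperature interval is involved, the additive offset between the scales drops out.
A change of 1°R is a change of 5/9 K, so 25.4 × 5/9 = 14.111.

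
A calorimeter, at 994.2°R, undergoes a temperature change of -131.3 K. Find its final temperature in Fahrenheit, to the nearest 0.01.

298.19°F

Initial temperature in Celsius: (994.2 - 491.67) × 5/9 = 279.1833°C.
The 131.3 K change is an interval; Kelvin and Celsius degrees are the same size, so ΔC = -131.3°C.
Final Celsius temperature: 279.1833 - 131.3000 = 147.8833°C.
In Fahrenheit: 147.8833 × 1.8 + 32 = 298.19°F.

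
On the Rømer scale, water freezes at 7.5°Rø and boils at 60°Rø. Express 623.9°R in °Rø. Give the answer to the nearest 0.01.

46.07°Rø

First in Celsius: (623.9 - 491.67) × 5/9 = 73.4611°C.
Linearly onto the Rømer scale: 7.5 + (73.4611 / 100) × (60 - 7.5) = 46.07°Rø.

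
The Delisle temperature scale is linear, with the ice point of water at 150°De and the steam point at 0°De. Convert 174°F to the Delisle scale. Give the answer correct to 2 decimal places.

31.67°De

First in Celsius: (174 - 32) × 5/9 = 78.8889°C.
Linearly onto the Delisle scale: 150 + (78.8889 / 100) × (0 - 150) = 31.67°De.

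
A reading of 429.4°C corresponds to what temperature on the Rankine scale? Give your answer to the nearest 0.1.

In Rankine: 429.4000 × 1.8 + 491.67 = 1264.6°R.

1264.6°R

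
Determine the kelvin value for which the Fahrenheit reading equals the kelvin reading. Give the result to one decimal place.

Let K be the kelvin reading. The Fahrenheit reading is F = 1.8·K - 459.67.
Set F = K: 1.8·K - 459.67 = K.
(0.8)·K = 459.67  ⇒  K = 574.6.

574.6 K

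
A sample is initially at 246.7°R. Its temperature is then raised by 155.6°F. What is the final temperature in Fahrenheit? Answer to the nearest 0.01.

Initial temperature in Celsius: (246.7 - 491.67) × 5/9 = -136.0944°C.
The 155.6°F change is an interval, so only the factor 5/9 applies: +155.6 × 5/9 = +86.4444°C.
Final Celsius temperature: -136.0944 + 86.4444 = -49.6500°C.
In Fahrenheit: -49.6500 × 1.8 + 32 = -57.37°F.

-57.37°F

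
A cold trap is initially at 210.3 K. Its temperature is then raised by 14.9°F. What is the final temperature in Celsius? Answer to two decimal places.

-54.57°C

Initial temperature in Celsius: 210.3 - 273.15 = -62.8500°C.
The 14.9°F change is an interval, so only the factor 5/9 applies: +14.9 × 5/9 = +8.2778°C.
Final Celsius temperature: -62.8500 + 8.2778 = -54.5722°C.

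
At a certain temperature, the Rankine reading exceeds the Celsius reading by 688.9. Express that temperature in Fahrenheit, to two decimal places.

Let x be the Celsius reading; then the Rankine reading is 1.8·x + 491.67.
(1.8·x + 491.67) - x = 688.9  ⇒  (0.8)·x = 197.23  ⇒  x = 246.5375°C.
In Fahrenheit: 246.5375 × 1.8 + 32 = 475.77°F.

475.77°F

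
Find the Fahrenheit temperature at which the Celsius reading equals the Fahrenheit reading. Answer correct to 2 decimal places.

Let F be the Fahrenheit reading. The Celsius reading is C = 5/9·F - 17.7778.
Set C = F: 5/9·F - 17.7778 = F.
(-4/9)·F = 17.7778  ⇒  F = -40.00.

-40.00°F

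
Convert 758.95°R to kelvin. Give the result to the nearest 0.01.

In Celsius: (758.95 - 491.67) × 5/9 = 148.4889°C.
In kelvin: 148.4889 + 273.15 = 421.64 K.

421.64 K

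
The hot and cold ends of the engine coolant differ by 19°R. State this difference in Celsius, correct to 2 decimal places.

An interval of 1°R corresponds to 5/9°C.
19 × 5/9 = 10.56.

10.56°C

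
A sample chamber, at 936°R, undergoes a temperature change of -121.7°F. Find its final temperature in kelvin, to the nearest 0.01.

Initial temperature in Celsius: (936 - 491.67) × 5/9 = 246.8500°C.
The 121.7°F change is an interval, so only the factor 5/9 applies: -121.7 × 5/9 = -67.6111°C.
Final Celsius temperature: 246.8500 - 67.6111 = 179.2389°C.
In kelvin: 179.2389 + 273.15 = 452.39 K.

452.39 K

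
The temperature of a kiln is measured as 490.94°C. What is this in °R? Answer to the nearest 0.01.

1375.36°R

In Rankine: 490.9400 × 1.8 + 491.67 = 1375.36°R.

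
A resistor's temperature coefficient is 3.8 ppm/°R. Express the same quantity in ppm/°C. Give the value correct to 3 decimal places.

6.840 ppm/°C

The quantity depends on a temperature interval, so only the ratio of degree sizes applies; the offset between the scales is irrelevant.
A change of 1°C is a change of 1.8°R, so per °C the value is 3.8 × 1.8 = 6.840.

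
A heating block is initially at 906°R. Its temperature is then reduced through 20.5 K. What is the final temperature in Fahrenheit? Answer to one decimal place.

Initial temperature in Celsius: (906 - 491.67) × 5/9 = 230.1833°C.
The 20.5 K change is an interval; Kelvin and Celsius degrees are the same size, so ΔC = -20.5°C.
Final Celsius temperature: 230.1833 - 20.5000 = 209.6833°C.
In Fahrenheit: 209.6833 × 1.8 + 32 = 409.4°F.

409.4°F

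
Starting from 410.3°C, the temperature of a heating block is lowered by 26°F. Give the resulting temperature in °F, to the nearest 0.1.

744.5°F

The 26°F change is an interval, so only the factor 5/9 applies: -26 × 5/9 = -14.4444°C.
Final Celsius temperature: 410.3000 - 14.4444 = 395.8556°C.
In Fahrenheit: 395.8556 × 1.8 + 32 = 744.5°F.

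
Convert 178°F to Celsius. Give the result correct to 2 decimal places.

In Celsius: (178 - 32) × 5/9 = 81.1111°C.

81.11°C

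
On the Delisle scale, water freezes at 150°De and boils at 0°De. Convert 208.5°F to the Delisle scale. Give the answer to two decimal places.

First in Celsius: (208.5 - 32) × 5/9 = 98.0556°C.
Linearly onto the Delisle scale: 150 + (98.0556 / 100) × (0 - 150) = 2.92°De.

2.92°De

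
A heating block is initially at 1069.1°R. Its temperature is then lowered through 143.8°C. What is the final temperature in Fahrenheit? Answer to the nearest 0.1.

350.6°F

Initial temperature in Celsius: (1069.1 - 491.67) × 5/9 = 320.7944°C.
Final Celsius temperature: 320.7944 - 143.8000 = 176.9944°C.
In Fahrenheit: 176.9944 × 1.8 + 32 = 350.6°F.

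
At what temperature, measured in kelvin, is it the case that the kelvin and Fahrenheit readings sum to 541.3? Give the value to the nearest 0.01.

357.49 K

Let K be the kelvin reading. The Fahrenheit reading is F = 1.8·K - 459.67.
Require K + F = 541.3: (2.8)·K - 459.67 = 541.3.
K = (541.3 + 459.67) / (2.8) = 357.49.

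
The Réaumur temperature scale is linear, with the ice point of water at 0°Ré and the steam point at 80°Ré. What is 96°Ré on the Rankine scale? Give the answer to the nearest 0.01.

Linear interpolation between the fixed points: C = (96 - 0) × 100 / (80 - 0) = 120.0000°C.
Then 120.0000 × 1.8 + 491.67 = 707.67°R.

707.67°R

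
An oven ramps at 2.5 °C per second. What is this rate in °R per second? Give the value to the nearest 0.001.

4.500 °R/second

Since only a temperature interval is involved, the additive offset between the scales drops out.
A change of 1°C is a change of 1.8°R, so 2.5 × 1.8 = 4.500.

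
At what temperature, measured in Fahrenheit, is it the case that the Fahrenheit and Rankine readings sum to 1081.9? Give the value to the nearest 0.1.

Let F be the Fahrenheit reading. The Rankine reading is R = 1·F + 459.67.
Require F + R = 1081.9: (2)·F + 459.67 = 1081.9.
F = (1081.9 - 459.67) / (2) = 311.1.

311.1°F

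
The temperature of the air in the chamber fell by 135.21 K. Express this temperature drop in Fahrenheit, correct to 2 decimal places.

243.38°F

For a temperature interval the offset drops out; only the factor 1.8 applies.
135.21 × 1.8 = 243.38.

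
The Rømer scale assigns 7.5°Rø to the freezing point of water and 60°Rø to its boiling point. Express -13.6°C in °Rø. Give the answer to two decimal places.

0.36°Rø

Linearly onto the Rømer scale: 7.5 + (-13.6000 / 100) × (60 - 7.5) = 0.36°Rø.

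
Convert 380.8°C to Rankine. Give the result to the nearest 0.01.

In Rankine: 380.8000 × 1.8 + 491.67 = 1177.11°R.

1177.11°R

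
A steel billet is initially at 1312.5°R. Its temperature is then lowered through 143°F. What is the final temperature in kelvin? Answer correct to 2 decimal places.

649.72 K

Initial temperature in Celsius: (1312.5 - 491.67) × 5/9 = 456.0167°C.
The 143°F change is an interval, so only the factor 5/9 applies: -143 × 5/9 = -79.4444°C.
Final Celsius temperature: 456.0167 - 79.4444 = 376.5722°C.
In kelvin: 376.5722 + 273.15 = 649.72 K.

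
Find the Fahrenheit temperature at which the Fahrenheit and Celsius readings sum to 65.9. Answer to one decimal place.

Let F be the Fahrenheit reading. The Celsius reading is C = 5/9·F - 17.7778.
Require F + C = 65.9: (14/9)·F - 17.7778 = 65.9.
F = (65.9 + 17.7778) / (14/9) = 53.8.

53.8°F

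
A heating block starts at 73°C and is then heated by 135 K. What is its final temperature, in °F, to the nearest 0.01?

The 135 K change is an interval; Kelvin and Celsius degrees are the same size, so ΔC = +135°C.
Final Celsius temperature: 73.0000 + 135.0000 = 208.0000°C.
In Fahrenheit: 208.0000 × 1.8 + 32 = 406.40°F.

406.40°F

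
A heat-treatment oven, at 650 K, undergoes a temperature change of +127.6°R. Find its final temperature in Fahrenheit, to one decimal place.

Initial temperature in Celsius: 650 - 273.15 = 376.8500°C.
The 127.6°R change is an interval, so only the factor 5/9 applies: +127.6 × 5/9 = +70.8889°C.
Final Celsius temperature: 376.8500 + 70.8889 = 447.7389°C.
In Fahrenheit: 447.7389 × 1.8 + 32 = 837.9°F.

837.9°F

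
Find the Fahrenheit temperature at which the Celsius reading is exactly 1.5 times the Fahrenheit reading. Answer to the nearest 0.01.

-18.82°F

Let F be the Fahrenheit reading. The Celsius reading is C = 5/9·F - 17.7778.
Require C = 1.5·F: 5/9·F - 17.7778 = 1.5·F.
(-17/18)·F = 17.7778  ⇒  F = -18.82.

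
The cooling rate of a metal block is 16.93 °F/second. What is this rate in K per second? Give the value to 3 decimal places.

9.406 K/second

The quantity depends on a temperature interval, so only the ratio of degree sizes applies; the offset between the scales is irrelevant.
A change of 1°F is a change of 5/9 K, so 16.93 × 5/9 = 9.406.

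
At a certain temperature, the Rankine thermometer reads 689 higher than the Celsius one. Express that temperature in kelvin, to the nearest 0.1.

519.8 K

Let x be the Celsius reading; then the Rankine reading is 1.8·x + 491.67.
(1.8·x + 491.67) - x = 689  ⇒  (0.8)·x = 197.33  ⇒  x = 246.6625°C.
In kelvin: 246.6625 + 273.15 = 519.8 K.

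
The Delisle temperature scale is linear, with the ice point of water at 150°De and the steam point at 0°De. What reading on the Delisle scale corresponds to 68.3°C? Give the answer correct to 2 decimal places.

Linearly onto the Delisle scale: 150 + (68.3000 / 100) × (0 - 150) = 47.55°De.

47.55°De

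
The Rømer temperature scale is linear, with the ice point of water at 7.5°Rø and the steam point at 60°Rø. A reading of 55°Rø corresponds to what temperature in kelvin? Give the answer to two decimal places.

Linear interpolation between the fixed points: C = (55 - 7.5) × 100 / (60 - 7.5) = 90.4762°C.
Then 90.4762 + 273.15 = 363.63 K.

363.63 K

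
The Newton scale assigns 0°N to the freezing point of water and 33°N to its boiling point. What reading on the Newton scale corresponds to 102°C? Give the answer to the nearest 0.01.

33.66°N

Linearly onto the Newton scale: 0 + (102.0000 / 100) × (33 - 0) = 33.66°N.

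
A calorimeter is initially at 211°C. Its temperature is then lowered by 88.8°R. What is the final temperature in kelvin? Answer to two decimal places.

434.82 K

The 88.8°R change is an interval, so only the factor 5/9 applies: -88.8 × 5/9 = -49.3333°C.
Final Celsius temperature: 211.0000 - 49.3333 = 161.6667°C.
In kelvin: 161.6667 + 273.15 = 434.82 K.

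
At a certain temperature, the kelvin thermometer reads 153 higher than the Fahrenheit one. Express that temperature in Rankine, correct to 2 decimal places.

Let x be the Fahrenheit reading; then the kelvin reading is 5/9·x + 255.372.
(5/9·x + 255.372) - x = 153  ⇒  (-4/9)·x = -102.372  ⇒  x = 230.3375°F.
In Celsius: (230.3375 - 32) × 5/9 = 110.1875°C.
In Rankine: 110.1875 × 1.8 + 491.67 = 690.01°R.

690.01°R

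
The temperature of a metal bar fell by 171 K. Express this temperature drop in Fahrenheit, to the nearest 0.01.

Only the scale ratio 1.8 matters for a change in temperature.
171 × 1.8 = 307.80.

307.80°F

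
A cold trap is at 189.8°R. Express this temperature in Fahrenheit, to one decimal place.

-269.9°F

In Celsius: (189.8 - 491.67) × 5/9 = -167.7056°C.
In Fahrenheit: -167.7056 × 1.8 + 32 = -269.9°F.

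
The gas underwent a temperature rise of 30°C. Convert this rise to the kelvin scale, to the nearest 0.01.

Celsius and kelvin degrees are the same size, so the interval is unchanged: 30.00.

30.00 K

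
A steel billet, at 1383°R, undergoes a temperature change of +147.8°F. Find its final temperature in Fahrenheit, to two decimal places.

Initial temperature in Celsius: (1383 - 491.67) × 5/9 = 495.1833°C.
The 147.8°F change is an interval, so only the factor 5/9 applies: +147.8 × 5/9 = +82.1111°C.
Final Celsius temperature: 495.1833 + 82.1111 = 577.2944°C.
In Fahrenheit: 577.2944 × 1.8 + 32 = 1071.13°F.

1071.13°F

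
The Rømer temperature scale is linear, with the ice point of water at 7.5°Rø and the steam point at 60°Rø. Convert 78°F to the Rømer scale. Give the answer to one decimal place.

First in Celsius: (78 - 32) × 5/9 = 25.5556°C.
Linearly onto the Rømer scale: 7.5 + (25.5556 / 100) × (60 - 7.5) = 20.9°Rø.

20.9°Rø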